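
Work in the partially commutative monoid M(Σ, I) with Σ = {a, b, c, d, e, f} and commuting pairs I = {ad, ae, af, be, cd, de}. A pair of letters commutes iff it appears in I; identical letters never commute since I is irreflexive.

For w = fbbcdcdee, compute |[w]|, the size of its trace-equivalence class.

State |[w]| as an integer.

piece 0:f — minimal
piece 1:b rests on {0:f}
piece 2:b rests on {1:b}
piece 3:c rests on {2:b}
piece 4:d rests on {2:b}
piece 5:c rests on {3:c}
piece 6:d rests on {4:d}
piece 7:e rests on {5:c}
piece 8:e rests on {7:e}
minimal pieces: {0:f}
ways to finish when only these pieces remain (= sum over removing one remaining piece with nothing left below it):
  1 left: {6}→1  {8}→1
  2 left: {4,6}→1  {6,8}→2  {7,8}→1
  3 left: {4,6,8}→3  {5,7,8}→1  {6,7,8}→3
  4 left: {3,5,7,8}→1  {4,6,7,8}→6  {5,6,7,8}→4
  5 left: {3,5,6,7,8}→5  {4,5,6,7,8}→10
  6 left: {3,4,5,6,7,8}→15
  7 left: {2,3,4,5,6,7,8}→15
  placing 0:f first → 15 extensions

15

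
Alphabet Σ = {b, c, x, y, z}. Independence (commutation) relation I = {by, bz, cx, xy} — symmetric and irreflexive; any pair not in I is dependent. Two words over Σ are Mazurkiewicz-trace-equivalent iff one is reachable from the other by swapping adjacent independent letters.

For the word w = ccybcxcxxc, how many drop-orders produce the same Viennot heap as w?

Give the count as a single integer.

55

piece 0:c — minimal
piece 1:c rests on {0:c}
piece 2:y rests on {1:c}
piece 3:b rests on {1:c}
piece 4:c rests on {2:y, 3:b}
piece 5:x rests on {3:b}
piece 6:c rests on {4:c}
piece 7:x rests on {5:x}
piece 8:x rests on {7:x}
piece 9:c rests on {6:c}
minimal pieces: {0:c}
ways to finish when only these pieces remain (= sum over removing one remaining piece with nothing left below it):
  1 left: {8}→1  {9}→1
  2 left: {6,9}→1  {7,8}→1  {8,9}→2
  3 left: {4,6,9}→1  {5,7,8}→1  {6,8,9}→3  {7,8,9}→3
  4 left: {2,4,6,9}→1  {4,6,8,9}→4  {5,7,8,9}→4  {6,7,8,9}→6
  5 left: {2,4,6,8,9}→5  {4,6,7,8,9}→10  {5,6,7,8,9}→10
  6 left: {2,4,6,7,8,9}→15  {4,5,6,7,8,9}→20
  7 left: {2,4,5,6,7,8,9}→35  {3,4,5,6,7,8,9}→20
  8 left: {2,3,4,5,6,7,8,9}→55
  placing 0:c first → 55 extensions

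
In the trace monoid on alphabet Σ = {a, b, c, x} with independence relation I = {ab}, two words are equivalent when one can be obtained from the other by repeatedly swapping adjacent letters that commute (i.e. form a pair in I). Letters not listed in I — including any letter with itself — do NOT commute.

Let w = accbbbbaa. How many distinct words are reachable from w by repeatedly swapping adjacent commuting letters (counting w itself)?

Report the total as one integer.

15

drop 0:a onto floor
drop 1:c onto {0:a}
drop 2:c onto {1:c}
drop 3:b onto {2:c}
drop 4:b onto {3:b}
drop 5:b onto {4:b}
drop 6:b onto {5:b}
drop 7:a onto {2:c}
drop 8:a onto {7:a}
ground layer = {0:a}
drop-orders for the pieces not yet dropped (sum over which currently-grounded one goes next):
  1 to go: {6} 1  {8} 1
  2 to go: {5,6} 1  {6,8} 2  {7,8} 1
  3 to go: {4,5,6} 1  {5,6,8} 3  {6,7,8} 3
  4 to go: {3,4,5,6} 1  {4,5,6,8} 4  {5,6,7,8} 6
  5 to go: {3,4,5,6,8} 5  {4,5,6,7,8} 10
  6 to go: {3,4,5,6,7,8} 15
  7 to go: {2,3,4,5,6,7,8} 15
  if 0:a drops first: 15 orders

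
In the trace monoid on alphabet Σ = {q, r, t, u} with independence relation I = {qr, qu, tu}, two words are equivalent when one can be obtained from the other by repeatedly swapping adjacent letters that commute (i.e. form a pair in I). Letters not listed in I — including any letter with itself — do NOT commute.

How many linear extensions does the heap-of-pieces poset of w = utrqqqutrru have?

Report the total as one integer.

44

piece 0:u — minimal
piece 1:t — minimal
piece 2:r rests on {0:u, 1:t}
piece 3:q rests on {1:t}
piece 4:q rests on {3:q}
piece 5:q rests on {4:q}
piece 6:u rests on {2:r}
piece 7:t rests on {2:r, 5:q}
piece 8:r rests on {6:u, 7:t}
piece 9:r rests on {8:r}
piece 10:u rests on {9:r}
minimal pieces: {0:u, 1:t}
ways to finish when only these pieces remain (= sum over removing one remaining piece with nothing left below it):
  1 left: {10}→1
  2 left: {9,10}→1
  3 left: {8,9,10}→1
  4 left: {6,8,9,10}→1  {7,8,9,10}→1
  5 left: {5,7,8,9,10}→1  {6,7,8,9,10}→2
  6 left: {2,6,7,8,9,10}→2  {4,5,7,8,9,10}→1  {5,6,7,8,9,10}→3
  7 left: {0,2,6,7,8,9,10}→2  {2,5,6,7,8,9,10}→5  {3,4,5,7,8,9,10}→1  {4,5,6,7,8,9,10}→4
  8 left: {0,2,5,6,7,8,9,10}→7  {2,4,5,6,7,8,9,10}→9  {3,4,5,6,7,8,9,10}→5
  9 left: {0,2,4,5,6,7,8,9,10}→16  {2,3,4,5,6,7,8,9,10}→14
  placing 0:u first → 14 extensions
  placing 1:t first → 30 extensions
total linear extensions = 44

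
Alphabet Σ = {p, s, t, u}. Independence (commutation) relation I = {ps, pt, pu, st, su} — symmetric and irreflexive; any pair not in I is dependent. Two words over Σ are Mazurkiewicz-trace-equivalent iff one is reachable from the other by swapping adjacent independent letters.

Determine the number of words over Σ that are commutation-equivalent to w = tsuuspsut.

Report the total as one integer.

504

drop 0:t onto floor
drop 1:s onto floor
drop 2:u onto {0:t}
drop 3:u onto {2:u}
drop 4:s onto {1:s}
drop 5:p onto floor
drop 6:s onto {4:s}
drop 7:u onto {3:u}
drop 8:t onto {7:u}
ground layer = {0:t, 1:s, 5:p}
drop-orders for the pieces not yet dropped (sum over which currently-grounded one goes next):
  1 to go: {5} 1  {6} 1  {8} 1
  2 to go: {4,6} 1  {5,6} 2  {5,8} 2  {6,8} 2  {7,8} 1
  3 to go: {1,4,6} 1  {3,7,8} 1  {4,5,6} 3  {4,6,8} 3  {5,6,8} 6  {5,7,8} 3  {6,7,8} 3
  4 to go: {1,4,5,6} 4  {1,4,6,8} 4  {2,3,7,8} 1  {3,5,7,8} 4  {3,6,7,8} 4  {4,5,6,8} 12  {4,6,7,8} 6  {5,6,7,8} 12
  5 to go: {0,2,3,7,8} 1  {1,4,5,6,8} 20  {1,4,6,7,8} 10  {2,3,5,7,8} 5  {2,3,6,7,8} 5  {3,4,6,7,8} 10  {3,5,6,7,8} 20  {4,5,6,7,8} 30
  6 to go: {0,2,3,5,7,8} 6  {0,2,3,6,7,8} 6  {1,3,4,6,7,8} 20  {1,4,5,6,7,8} 60  {2,3,4,6,7,8} 15  {2,3,5,6,7,8} 30  {3,4,5,6,7,8} 60
  7 to go: {0,2,3,4,6,7,8} 21  {0,2,3,5,6,7,8} 42  {1,2,3,4,6,7,8} 35  {1,3,4,5,6,7,8} 140  {2,3,4,5,6,7,8} 105
  if 0:t drops first: 280 orders
  if 1:s drops first: 168 orders
  if 5:p drops first: 56 orders
heap linearizations: 504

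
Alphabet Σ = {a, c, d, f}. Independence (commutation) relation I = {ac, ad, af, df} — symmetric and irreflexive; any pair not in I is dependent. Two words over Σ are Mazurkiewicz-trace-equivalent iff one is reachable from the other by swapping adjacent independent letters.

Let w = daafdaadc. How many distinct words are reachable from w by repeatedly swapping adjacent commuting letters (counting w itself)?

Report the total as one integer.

0(d) covers ∅
1(a) covers ∅
2(a) covers 1:a
3(f) covers ∅
4(d) covers 0:d
5(a) covers 2:a
6(a) covers 5:a
7(d) covers 4:d
8(c) covers 3:f, 7:d
floor of heap: 0:d, 1:a, 3:f
completions by unplaced set U, small U first (add the entries for U minus each lowest piece of U):
  |U|=1: {6}:1  {8}:1
  |U|=2: {3,8}:1  {5,6}:1  {6,8}:2  {7,8}:1
  |U|=3: {2,5,6}:1  {3,6,8}:3  {3,7,8}:2  {4,7,8}:1  {5,6,8}:3  {6,7,8}:3
  |U|=4: {0,4,7,8}:1  {1,2,5,6}:1  {2,5,6,8}:4  {3,4,7,8}:3  {3,5,6,8}:6  {3,6,7,8}:8  {4,6,7,8}:4  {5,6,7,8}:6
  |U|=5: {0,3,4,7,8}:4  {0,4,6,7,8}:5  {1,2,5,6,8}:5  {2,3,5,6,8}:10  {2,5,6,7,8}:10  {3,4,6,7,8}:15  {3,5,6,7,8}:20  {4,5,6,7,8}:10
  |U|=6: {0,3,4,6,7,8}:24  {0,4,5,6,7,8}:15  {1,2,3,5,6,8}:15  {1,2,5,6,7,8}:15  {2,3,5,6,7,8}:40  {2,4,5,6,7,8}:20  {3,4,5,6,7,8}:45
  |U|=7: {0,2,4,5,6,7,8}:35  {0,3,4,5,6,7,8}:84  {1,2,3,5,6,7,8}:70  {1,2,4,5,6,7,8}:35  {2,3,4,5,6,7,8}:105
  start at 0(d): 210
  start at 1(a): 224
  start at 3(f): 70
sum over floor = 504

504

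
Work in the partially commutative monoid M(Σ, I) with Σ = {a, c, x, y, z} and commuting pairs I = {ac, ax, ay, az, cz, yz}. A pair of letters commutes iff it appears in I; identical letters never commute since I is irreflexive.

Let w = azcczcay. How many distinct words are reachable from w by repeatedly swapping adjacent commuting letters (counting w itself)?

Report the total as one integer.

drop 0:a onto floor
drop 1:z onto floor
drop 2:c onto floor
drop 3:c onto {2:c}
drop 4:z onto {1:z}
drop 5:c onto {3:c}
drop 6:a onto {0:a}
drop 7:y onto {5:c}
ground layer = {0:a, 1:z, 2:c}
drop-orders for the pieces not yet dropped (sum over which currently-grounded one goes next):
  1 to go: {4} 1  {6} 1  {7} 1
  2 to go: {0,6} 1  {1,4} 1  {4,6} 2  {4,7} 2  {5,7} 1  {6,7} 2
  3 to go: {0,4,6} 3  {0,6,7} 3  {1,4,6} 3  {1,4,7} 3  {3,5,7} 1  {4,5,7} 3  {4,6,7} 6  {5,6,7} 3
  4 to go: {0,1,4,6} 6  {0,4,6,7} 12  {0,5,6,7} 6  {1,4,5,7} 6  {1,4,6,7} 12  {2,3,5,7} 1  {3,4,5,7} 4  {3,5,6,7} 4  {4,5,6,7} 12
  5 to go: {0,1,4,6,7} 30  {0,3,5,6,7} 10  {0,4,5,6,7} 30  {1,3,4,5,7} 10  {1,4,5,6,7} 30  {2,3,4,5,7} 5  {2,3,5,6,7} 5  {3,4,5,6,7} 20
  6 to go: {0,1,4,5,6,7} 90  {0,2,3,5,6,7} 15  {0,3,4,5,6,7} 60  {1,2,3,4,5,7} 15  {1,3,4,5,6,7} 60  {2,3,4,5,6,7} 30
  if 0:a drops first: 105 orders
  if 1:z drops first: 105 orders
  if 2:c drops first: 210 orders
heap linearizations: 420

420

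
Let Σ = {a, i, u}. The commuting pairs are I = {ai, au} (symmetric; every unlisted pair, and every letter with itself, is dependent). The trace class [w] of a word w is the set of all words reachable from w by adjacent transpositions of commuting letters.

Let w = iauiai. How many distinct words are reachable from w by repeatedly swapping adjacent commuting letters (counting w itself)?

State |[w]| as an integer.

#0=i has no predecessor
#1=a has no predecessor
#2=u depends on [0:i]
#3=i depends on [2:u]
#4=a depends on [1:a]
#5=i depends on [3:i]
sources: [0:i, 1:a]
N(rest) = Σ N(rest − s) over sources s of rest; N(one piece) = 1:
  size 1 → [4]=1  [5]=1
  size 2 → [1,4]=1  [3,5]=1  [4,5]=2
  size 3 → [1,4,5]=3  [2,3,5]=1  [3,4,5]=3
  size 4 → [0,2,3,5]=1  [1,3,4,5]=6  [2,3,4,5]=4
  first=0(i) contributes 10
  first=1(a) contributes 5
|[w]| = 15

15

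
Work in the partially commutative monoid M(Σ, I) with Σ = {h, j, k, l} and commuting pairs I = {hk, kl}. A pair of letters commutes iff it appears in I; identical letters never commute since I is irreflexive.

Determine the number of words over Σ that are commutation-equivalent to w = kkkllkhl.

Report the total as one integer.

70

piece 0:k — minimal
piece 1:k rests on {0:k}
piece 2:k rests on {1:k}
piece 3:l — minimal
piece 4:l rests on {3:l}
piece 5:k rests on {2:k}
piece 6:h rests on {4:l}
piece 7:l rests on {6:h}
minimal pieces: {0:k, 3:l}
ways to finish when only these pieces remain (= sum over removing one remaining piece with nothing left below it):
  1 left: {5}→1  {7}→1
  2 left: {2,5}→1  {5,7}→2  {6,7}→1
  3 left: {1,2,5}→1  {2,5,7}→3  {4,6,7}→1  {5,6,7}→3
  4 left: {0,1,2,5}→1  {1,2,5,7}→4  {2,5,6,7}→6  {3,4,6,7}→1  {4,5,6,7}→4
  5 left: {0,1,2,5,7}→5  {1,2,5,6,7}→10  {2,4,5,6,7}→10  {3,4,5,6,7}→5
  6 left: {0,1,2,5,6,7}→15  {1,2,4,5,6,7}→20  {2,3,4,5,6,7}→15
  placing 0:k first → 35 extensions
  placing 3:l first → 35 extensions
total linear extensions = 70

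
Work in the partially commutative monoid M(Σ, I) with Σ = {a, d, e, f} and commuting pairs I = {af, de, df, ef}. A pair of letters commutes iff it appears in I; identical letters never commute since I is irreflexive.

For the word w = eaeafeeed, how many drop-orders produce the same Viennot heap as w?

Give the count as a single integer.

36

piece 0:e — minimal
piece 1:a rests on {0:e}
piece 2:e rests on {1:a}
piece 3:a rests on {2:e}
piece 4:f — minimal
piece 5:e rests on {3:a}
piece 6:e rests on {5:e}
piece 7:e rests on {6:e}
piece 8:d rests on {3:a}
minimal pieces: {0:e, 4:f}
ways to finish when only these pieces remain (= sum over removing one remaining piece with nothing left below it):
  1 left: {4}→1  {7}→1  {8}→1
  2 left: {4,7}→2  {4,8}→2  {6,7}→1  {7,8}→2
  3 left: {4,6,7}→3  {4,7,8}→6  {5,6,7}→1  {6,7,8}→3
  4 left: {4,5,6,7}→4  {4,6,7,8}→12  {5,6,7,8}→4
  5 left: {3,5,6,7,8}→4  {4,5,6,7,8}→20
  6 left: {2,3,5,6,7,8}→4  {3,4,5,6,7,8}→24
  7 left: {1,2,3,5,6,7,8}→4  {2,3,4,5,6,7,8}→28
  placing 0:e first → 32 extensions
  placing 4:f first → 4 extensions
total linear extensions = 36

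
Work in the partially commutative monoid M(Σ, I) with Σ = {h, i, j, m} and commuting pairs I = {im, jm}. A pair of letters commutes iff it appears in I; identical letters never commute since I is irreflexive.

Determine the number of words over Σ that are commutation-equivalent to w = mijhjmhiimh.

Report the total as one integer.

18

drop 0:m onto floor
drop 1:i onto floor
drop 2:j onto {1:i}
drop 3:h onto {0:m, 2:j}
drop 4:j onto {3:h}
drop 5:m onto {3:h}
drop 6:h onto {4:j, 5:m}
drop 7:i onto {6:h}
drop 8:i onto {7:i}
drop 9:m onto {6:h}
drop 10:h onto {8:i, 9:m}
ground layer = {0:m, 1:i}
drop-orders for the pieces not yet dropped (sum over which currently-grounded one goes next):
  1 to go: {10} 1
  2 to go: {8,10} 1  {9,10} 1
  3 to go: {7,8,10} 1  {8,9,10} 2
  4 to go: {7,8,9,10} 3
  5 to go: {6,7,8,9,10} 3
  6 to go: {4,6,7,8,9,10} 3  {5,6,7,8,9,10} 3
  7 to go: {4,5,6,7,8,9,10} 6
  8 to go: {3,4,5,6,7,8,9,10} 6
  9 to go: {0,3,4,5,6,7,8,9,10} 6  {2,3,4,5,6,7,8,9,10} 6
  if 0:m drops first: 6 orders
  if 1:i drops first: 12 orders
heap linearizations: 18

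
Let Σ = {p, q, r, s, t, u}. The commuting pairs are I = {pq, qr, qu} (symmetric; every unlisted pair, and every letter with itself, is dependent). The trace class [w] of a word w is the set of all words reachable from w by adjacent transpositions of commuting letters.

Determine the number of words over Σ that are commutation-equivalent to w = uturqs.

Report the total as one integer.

#0=u has no predecessor
#1=t depends on [0:u]
#2=u depends on [1:t]
#3=r depends on [2:u]
#4=q depends on [1:t]
#5=s depends on [3:r, 4:q]
sources: [0:u]
N(rest) = Σ N(rest − s) over sources s of rest; N(one piece) = 1:
  size 1 → [5]=1
  size 2 → [3,5]=1  [4,5]=1
  size 3 → [2,3,5]=1  [3,4,5]=2
  size 4 → [2,3,4,5]=3
  first=0(u) contributes 3

3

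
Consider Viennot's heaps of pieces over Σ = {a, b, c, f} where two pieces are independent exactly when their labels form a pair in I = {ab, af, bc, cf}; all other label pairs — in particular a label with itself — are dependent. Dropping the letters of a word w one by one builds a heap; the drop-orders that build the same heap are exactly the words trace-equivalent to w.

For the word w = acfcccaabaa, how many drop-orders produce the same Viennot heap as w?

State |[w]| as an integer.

piece 0:a — minimal
piece 1:c rests on {0:a}
piece 2:f — minimal
piece 3:c rests on {1:c}
piece 4:c rests on {3:c}
piece 5:c rests on {4:c}
piece 6:a rests on {5:c}
piece 7:a rests on {6:a}
piece 8:b rests on {2:f}
piece 9:a rests on {7:a}
piece 10:a rests on {9:a}
minimal pieces: {0:a, 2:f}
ways to finish when only these pieces remain (= sum over removing one remaining piece with nothing left below it):
  1 left: {8}→1  {10}→1
  2 left: {2,8}→1  {8,10}→2  {9,10}→1
  3 left: {2,8,10}→3  {7,9,10}→1  {8,9,10}→3
  4 left: {2,8,9,10}→6  {6,7,9,10}→1  {7,8,9,10}→4
  5 left: {2,7,8,9,10}→10  {5,6,7,9,10}→1  {6,7,8,9,10}→5
  6 left: {2,6,7,8,9,10}→15  {4,5,6,7,9,10}→1  {5,6,7,8,9,10}→6
  7 left: {2,5,6,7,8,9,10}→21  {3,4,5,6,7,9,10}→1  {4,5,6,7,8,9,10}→7
  8 left: {1,3,4,5,6,7,9,10}→1  {2,4,5,6,7,8,9,10}→28  {3,4,5,6,7,8,9,10}→8
  9 left: {0,1,3,4,5,6,7,9,10}→1  {1,3,4,5,6,7,8,9,10}→9  {2,3,4,5,6,7,8,9,10}→36
  placing 0:a first → 45 extensions
  placing 2:f first → 10 extensions
total linear extensions = 55

55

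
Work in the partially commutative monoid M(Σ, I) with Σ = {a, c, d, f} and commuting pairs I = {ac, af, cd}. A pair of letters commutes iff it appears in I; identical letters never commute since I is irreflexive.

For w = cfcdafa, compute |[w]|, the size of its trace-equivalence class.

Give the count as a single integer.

9

0(c) covers ∅
1(f) covers 0:c
2(c) covers 1:f
3(d) covers 1:f
4(a) covers 3:d
5(f) covers 2:c, 3:d
6(a) covers 4:a
floor of heap: 0:c
completions by unplaced set U, small U first (add the entries for U minus each lowest piece of U):
  |U|=1: {5}:1  {6}:1
  |U|=2: {2,5}:1  {4,6}:1  {5,6}:2
  |U|=3: {2,5,6}:3  {4,5,6}:3
  |U|=4: {2,4,5,6}:6  {3,4,5,6}:3
  |U|=5: {2,3,4,5,6}:9
  start at 0(c): 9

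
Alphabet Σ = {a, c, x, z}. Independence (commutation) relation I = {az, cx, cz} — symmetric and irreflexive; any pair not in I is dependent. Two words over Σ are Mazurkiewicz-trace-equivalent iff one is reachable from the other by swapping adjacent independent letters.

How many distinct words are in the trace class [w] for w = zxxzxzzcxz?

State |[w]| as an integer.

10

drop 0:z onto floor
drop 1:x onto {0:z}
drop 2:x onto {1:x}
drop 3:z onto {2:x}
drop 4:x onto {3:z}
drop 5:z onto {4:x}
drop 6:z onto {5:z}
drop 7:c onto floor
drop 8:x onto {6:z}
drop 9:z onto {8:x}
ground layer = {0:z, 7:c}
drop-orders for the pieces not yet dropped (sum over which currently-grounded one goes next):
  1 to go: {7} 1  {9} 1
  2 to go: {7,9} 2  {8,9} 1
  3 to go: {6,8,9} 1  {7,8,9} 3
  4 to go: {5,6,8,9} 1  {6,7,8,9} 4
  5 to go: {4,5,6,8,9} 1  {5,6,7,8,9} 5
  6 to go: {3,4,5,6,8,9} 1  {4,5,6,7,8,9} 6
  7 to go: {2,3,4,5,6,8,9} 1  {3,4,5,6,7,8,9} 7
  8 to go: {1,2,3,4,5,6,8,9} 1  {2,3,4,5,6,7,8,9} 8
  if 0:z drops first: 9 orders
  if 7:c drops first: 1 orders
heap linearizations: 10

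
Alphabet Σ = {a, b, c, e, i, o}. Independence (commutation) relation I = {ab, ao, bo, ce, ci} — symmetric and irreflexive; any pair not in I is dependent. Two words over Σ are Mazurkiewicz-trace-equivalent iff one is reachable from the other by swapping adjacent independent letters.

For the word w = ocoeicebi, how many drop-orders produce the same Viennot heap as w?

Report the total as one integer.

drop 0:o onto floor
drop 1:c onto {0:o}
drop 2:o onto {1:c}
drop 3:e onto {2:o}
drop 4:i onto {3:e}
drop 5:c onto {2:o}
drop 6:e onto {4:i}
drop 7:b onto {5:c, 6:e}
drop 8:i onto {7:b}
ground layer = {0:o}
drop-orders for the pieces not yet dropped (sum over which currently-grounded one goes next):
  1 to go: {8} 1
  2 to go: {7,8} 1
  3 to go: {5,7,8} 1  {6,7,8} 1
  4 to go: {4,6,7,8} 1  {5,6,7,8} 2
  5 to go: {3,4,6,7,8} 1  {4,5,6,7,8} 3
  6 to go: {3,4,5,6,7,8} 4
  7 to go: {2,3,4,5,6,7,8} 4
  if 0:o drops first: 4 orders

4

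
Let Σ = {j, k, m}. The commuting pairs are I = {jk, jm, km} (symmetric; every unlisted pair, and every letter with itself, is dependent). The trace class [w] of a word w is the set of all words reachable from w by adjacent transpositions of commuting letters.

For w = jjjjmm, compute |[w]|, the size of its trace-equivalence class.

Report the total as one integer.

0(j) covers ∅
1(j) covers 0:j
2(j) covers 1:j
3(j) covers 2:j
4(m) covers ∅
5(m) covers 4:m
floor of heap: 0:j, 4:m
completions by unplaced set U, small U first (add the entries for U minus each lowest piece of U):
  |U|=1: {3}:1  {5}:1
  |U|=2: {2,3}:1  {3,5}:2  {4,5}:1
  |U|=3: {1,2,3}:1  {2,3,5}:3  {3,4,5}:3
  |U|=4: {0,1,2,3}:1  {1,2,3,5}:4  {2,3,4,5}:6
  start at 0(j): 10
  start at 4(m): 5
sum over floor = 15

15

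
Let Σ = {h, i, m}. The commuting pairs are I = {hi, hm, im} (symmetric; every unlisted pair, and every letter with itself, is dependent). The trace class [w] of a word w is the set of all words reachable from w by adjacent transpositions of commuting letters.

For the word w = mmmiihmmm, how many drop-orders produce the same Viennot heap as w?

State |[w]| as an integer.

piece 0:m — minimal
piece 1:m rests on {0:m}
piece 2:m rests on {1:m}
piece 3:i — minimal
piece 4:i rests on {3:i}
piece 5:h — minimal
piece 6:m rests on {2:m}
piece 7:m rests on {6:m}
piece 8:m rests on {7:m}
minimal pieces: {0:m, 3:i, 5:h}
ways to finish when only these pieces remain (= sum over removing one remaining piece with nothing left below it):
  1 left: {4}→1  {5}→1  {8}→1
  2 left: {3,4}→1  {4,5}→2  {4,8}→2  {5,8}→2  {7,8}→1
  3 left: {3,4,5}→3  {3,4,8}→3  {4,5,8}→6  {4,7,8}→3  {5,7,8}→3  {6,7,8}→1
  4 left: {2,6,7,8}→1  {3,4,5,8}→12  {3,4,7,8}→6  {4,5,7,8}→12  {4,6,7,8}→4  {5,6,7,8}→4
  5 left: {1,2,6,7,8}→1  {2,4,6,7,8}→5  {2,5,6,7,8}→5  {3,4,5,7,8}→30  {3,4,6,7,8}→10  {4,5,6,7,8}→20
  6 left: {0,1,2,6,7,8}→1  {1,2,4,6,7,8}→6  {1,2,5,6,7,8}→6  {2,3,4,6,7,8}→15  {2,4,5,6,7,8}→30  {3,4,5,6,7,8}→60
  7 left: {0,1,2,4,6,7,8}→7  {0,1,2,5,6,7,8}→7  {1,2,3,4,6,7,8}→21  {1,2,4,5,6,7,8}→42  {2,3,4,5,6,7,8}→105
  placing 0:m first → 168 extensions
  placing 3:i first → 56 extensions
  placing 5:h first → 28 extensions
total linear extensions = 252

252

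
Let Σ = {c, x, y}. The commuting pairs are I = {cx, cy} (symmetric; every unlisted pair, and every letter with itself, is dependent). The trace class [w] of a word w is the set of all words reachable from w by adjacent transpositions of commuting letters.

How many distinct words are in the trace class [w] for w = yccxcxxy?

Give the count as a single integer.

56

#0=y has no predecessor
#1=c has no predecessor
#2=c depends on [1:c]
#3=x depends on [0:y]
#4=c depends on [2:c]
#5=x depends on [3:x]
#6=x depends on [5:x]
#7=y depends on [6:x]
sources: [0:y, 1:c]
N(rest) = Σ N(rest − s) over sources s of rest; N(one piece) = 1:
  size 1 → [4]=1  [7]=1
  size 2 → [2,4]=1  [4,7]=2  [6,7]=1
  size 3 → [1,2,4]=1  [2,4,7]=3  [4,6,7]=3  [5,6,7]=1
  size 4 → [1,2,4,7]=4  [2,4,6,7]=6  [3,5,6,7]=1  [4,5,6,7]=4
  size 5 → [0,3,5,6,7]=1  [1,2,4,6,7]=10  [2,4,5,6,7]=10  [3,4,5,6,7]=5
  size 6 → [0,3,4,5,6,7]=6  [1,2,4,5,6,7]=20  [2,3,4,5,6,7]=15
  first=0(y) contributes 35
  first=1(c) contributes 21
|[w]| = 56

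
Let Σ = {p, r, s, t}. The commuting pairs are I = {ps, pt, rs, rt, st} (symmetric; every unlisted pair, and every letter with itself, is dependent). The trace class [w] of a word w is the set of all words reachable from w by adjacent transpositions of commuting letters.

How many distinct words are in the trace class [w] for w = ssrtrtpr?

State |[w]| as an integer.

0(s) covers ∅
1(s) covers 0:s
2(r) covers ∅
3(t) covers ∅
4(r) covers 2:r
5(t) covers 3:t
6(p) covers 4:r
7(r) covers 6:p
floor of heap: 0:s, 2:r, 3:t
completions by unplaced set U, small U first (add the entries for U minus each lowest piece of U):
  |U|=1: {1}:1  {5}:1  {7}:1
  |U|=2: {0,1}:1  {1,5}:2  {1,7}:2  {3,5}:1  {5,7}:2  {6,7}:1
  |U|=3: {0,1,5}:3  {0,1,7}:3  {1,3,5}:3  {1,5,7}:6  {1,6,7}:3  {3,5,7}:3  {4,6,7}:1  {5,6,7}:3
  |U|=4: {0,1,3,5}:6  {0,1,5,7}:12  {0,1,6,7}:6  {1,3,5,7}:12  {1,4,6,7}:4  {1,5,6,7}:12  {2,4,6,7}:1  {3,5,6,7}:6  {4,5,6,7}:4
  |U|=5: {0,1,3,5,7}:30  {0,1,4,6,7}:10  {0,1,5,6,7}:30  {1,2,4,6,7}:5  {1,3,5,6,7}:30  {1,4,5,6,7}:20  {2,4,5,6,7}:5  {3,4,5,6,7}:10
  |U|=6: {0,1,2,4,6,7}:15  {0,1,3,5,6,7}:90  {0,1,4,5,6,7}:60  {1,2,4,5,6,7}:30  {1,3,4,5,6,7}:60  {2,3,4,5,6,7}:15
  start at 0(s): 105
  start at 2(r): 210
  start at 3(t): 105
sum over floor = 420

420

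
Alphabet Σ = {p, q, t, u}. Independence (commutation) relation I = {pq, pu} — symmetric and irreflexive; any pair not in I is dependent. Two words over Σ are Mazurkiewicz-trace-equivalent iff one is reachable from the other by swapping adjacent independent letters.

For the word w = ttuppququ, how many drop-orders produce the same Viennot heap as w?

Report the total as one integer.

0(t) covers ∅
1(t) covers 0:t
2(u) covers 1:t
3(p) covers 1:t
4(p) covers 3:p
5(q) covers 2:u
6(u) covers 5:q
7(q) covers 6:u
8(u) covers 7:q
floor of heap: 0:t
completions by unplaced set U, small U first (add the entries for U minus each lowest piece of U):
  |U|=1: {4}:1  {8}:1
  |U|=2: {3,4}:1  {4,8}:2  {7,8}:1
  |U|=3: {3,4,8}:3  {4,7,8}:3  {6,7,8}:1
  |U|=4: {3,4,7,8}:6  {4,6,7,8}:4  {5,6,7,8}:1
  |U|=5: {2,5,6,7,8}:1  {3,4,6,7,8}:10  {4,5,6,7,8}:5
  |U|=6: {2,4,5,6,7,8}:6  {3,4,5,6,7,8}:15
  |U|=7: {2,3,4,5,6,7,8}:21
  start at 0(t): 21

21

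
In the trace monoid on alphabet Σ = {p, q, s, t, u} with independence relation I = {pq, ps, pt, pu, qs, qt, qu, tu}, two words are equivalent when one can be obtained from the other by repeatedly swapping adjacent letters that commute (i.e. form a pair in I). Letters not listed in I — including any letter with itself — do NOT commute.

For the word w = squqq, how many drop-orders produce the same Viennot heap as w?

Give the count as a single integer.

10

#0=s has no predecessor
#1=q has no predecessor
#2=u depends on [0:s]
#3=q depends on [1:q]
#4=q depends on [3:q]
sources: [0:s, 1:q]
N(rest) = Σ N(rest − s) over sources s of rest; N(one piece) = 1:
  size 1 → [2]=1  [4]=1
  size 2 → [0,2]=1  [2,4]=2  [3,4]=1
  size 3 → [0,2,4]=3  [1,3,4]=1  [2,3,4]=3
  first=0(s) contributes 4
  first=1(q) contributes 6
|[w]| = 10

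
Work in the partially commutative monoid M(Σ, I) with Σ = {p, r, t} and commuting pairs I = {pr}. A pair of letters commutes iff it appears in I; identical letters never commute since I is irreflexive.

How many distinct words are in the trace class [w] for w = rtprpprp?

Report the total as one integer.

piece 0:r — minimal
piece 1:t rests on {0:r}
piece 2:p rests on {1:t}
piece 3:r rests on {1:t}
piece 4:p rests on {2:p}
piece 5:p rests on {4:p}
piece 6:r rests on {3:r}
piece 7:p rests on {5:p}
minimal pieces: {0:r}
ways to finish when only these pieces remain (= sum over removing one remaining piece with nothing left below it):
  1 left: {6}→1  {7}→1
  2 left: {3,6}→1  {5,7}→1  {6,7}→2
  3 left: {3,6,7}→3  {4,5,7}→1  {5,6,7}→3
  4 left: {2,4,5,7}→1  {3,5,6,7}→6  {4,5,6,7}→4
  5 left: {2,4,5,6,7}→5  {3,4,5,6,7}→10
  6 left: {2,3,4,5,6,7}→15
  placing 0:r first → 15 extensions

15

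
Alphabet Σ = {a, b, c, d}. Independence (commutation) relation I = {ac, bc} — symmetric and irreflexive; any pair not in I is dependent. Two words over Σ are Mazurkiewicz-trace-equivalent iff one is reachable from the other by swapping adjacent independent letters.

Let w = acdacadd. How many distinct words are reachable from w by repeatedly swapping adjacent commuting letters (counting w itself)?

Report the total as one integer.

drop 0:a onto floor
drop 1:c onto floor
drop 2:d onto {0:a, 1:c}
drop 3:a onto {2:d}
drop 4:c onto {2:d}
drop 5:a onto {3:a}
drop 6:d onto {4:c, 5:a}
drop 7:d onto {6:d}
ground layer = {0:a, 1:c}
drop-orders for the pieces not yet dropped (sum over which currently-grounded one goes next):
  1 to go: {7} 1
  2 to go: {6,7} 1
  3 to go: {4,6,7} 1  {5,6,7} 1
  4 to go: {3,5,6,7} 1  {4,5,6,7} 2
  5 to go: {3,4,5,6,7} 3
  6 to go: {2,3,4,5,6,7} 3
  if 0:a drops first: 3 orders
  if 1:c drops first: 3 orders
heap linearizations: 6

6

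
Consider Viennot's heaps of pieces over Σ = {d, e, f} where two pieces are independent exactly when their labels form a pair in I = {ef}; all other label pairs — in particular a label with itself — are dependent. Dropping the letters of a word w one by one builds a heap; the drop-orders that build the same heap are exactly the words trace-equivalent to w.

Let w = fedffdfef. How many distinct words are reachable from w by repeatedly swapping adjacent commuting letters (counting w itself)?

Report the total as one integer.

piece 0:f — minimal
piece 1:e — minimal
piece 2:d rests on {0:f, 1:e}
piece 3:f rests on {2:d}
piece 4:f rests on {3:f}
piece 5:d rests on {4:f}
piece 6:f rests on {5:d}
piece 7:e rests on {5:d}
piece 8:f rests on {6:f}
minimal pieces: {0:f, 1:e}
ways to finish when only these pieces remain (= sum over removing one remaining piece with nothing left below it):
  1 left: {7}→1  {8}→1
  2 left: {6,8}→1  {7,8}→2
  3 left: {6,7,8}→3
  4 left: {5,6,7,8}→3
  5 left: {4,5,6,7,8}→3
  6 left: {3,4,5,6,7,8}→3
  7 left: {2,3,4,5,6,7,8}→3
  placing 0:f first → 3 extensions
  placing 1:e first → 3 extensions
total linear extensions = 6

6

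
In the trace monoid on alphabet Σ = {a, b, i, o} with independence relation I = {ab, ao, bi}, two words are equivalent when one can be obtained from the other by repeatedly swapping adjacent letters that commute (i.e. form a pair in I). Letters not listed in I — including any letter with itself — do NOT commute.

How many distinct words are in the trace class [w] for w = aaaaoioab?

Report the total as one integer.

piece 0:a — minimal
piece 1:a rests on {0:a}
piece 2:a rests on {1:a}
piece 3:a rests on {2:a}
piece 4:o — minimal
piece 5:i rests on {3:a, 4:o}
piece 6:o rests on {5:i}
piece 7:a rests on {5:i}
piece 8:b rests on {6:o}
minimal pieces: {0:a, 4:o}
ways to finish when only these pieces remain (= sum over removing one remaining piece with nothing left below it):
  1 left: {7}→1  {8}→1
  2 left: {6,8}→1  {7,8}→2
  3 left: {6,7,8}→3
  4 left: {5,6,7,8}→3
  5 left: {3,5,6,7,8}→3  {4,5,6,7,8}→3
  6 left: {2,3,5,6,7,8}→3  {3,4,5,6,7,8}→6
  7 left: {1,2,3,5,6,7,8}→3  {2,3,4,5,6,7,8}→9
  placing 0:a first → 12 extensions
  placing 4:o first → 3 extensions
total linear extensions = 15

15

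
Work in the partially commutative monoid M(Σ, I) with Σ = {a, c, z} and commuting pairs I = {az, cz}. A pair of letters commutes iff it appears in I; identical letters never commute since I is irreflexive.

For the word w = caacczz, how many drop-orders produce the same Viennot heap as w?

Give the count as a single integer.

21

0(c) covers ∅
1(a) covers 0:c
2(a) covers 1:a
3(c) covers 2:a
4(c) covers 3:c
5(z) covers ∅
6(z) covers 5:z
floor of heap: 0:c, 5:z
completions by unplaced set U, small U first (add the entries for U minus each lowest piece of U):
  |U|=1: {4}:1  {6}:1
  |U|=2: {3,4}:1  {4,6}:2  {5,6}:1
  |U|=3: {2,3,4}:1  {3,4,6}:3  {4,5,6}:3
  |U|=4: {1,2,3,4}:1  {2,3,4,6}:4  {3,4,5,6}:6
  |U|=5: {0,1,2,3,4}:1  {1,2,3,4,6}:5  {2,3,4,5,6}:10
  start at 0(c): 15
  start at 5(z): 6
sum over floor = 21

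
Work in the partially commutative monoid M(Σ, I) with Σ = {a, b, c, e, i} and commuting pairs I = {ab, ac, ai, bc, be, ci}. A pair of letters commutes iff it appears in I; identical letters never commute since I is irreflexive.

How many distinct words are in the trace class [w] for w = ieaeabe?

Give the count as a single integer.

6

#0=i has no predecessor
#1=e depends on [0:i]
#2=a depends on [1:e]
#3=e depends on [2:a]
#4=a depends on [3:e]
#5=b depends on [0:i]
#6=e depends on [4:a]
sources: [0:i]
N(rest) = Σ N(rest − s) over sources s of rest; N(one piece) = 1:
  size 1 → [5]=1  [6]=1
  size 2 → [4,6]=1  [5,6]=2
  size 3 → [3,4,6]=1  [4,5,6]=3
  size 4 → [2,3,4,6]=1  [3,4,5,6]=4
  size 5 → [1,2,3,4,6]=1  [2,3,4,5,6]=5
  first=0(i) contributes 6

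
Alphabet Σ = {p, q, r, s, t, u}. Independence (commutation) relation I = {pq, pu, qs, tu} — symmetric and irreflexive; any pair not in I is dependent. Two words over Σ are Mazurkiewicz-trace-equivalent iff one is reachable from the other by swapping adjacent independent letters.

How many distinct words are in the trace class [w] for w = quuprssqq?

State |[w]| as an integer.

24

drop 0:q onto floor
drop 1:u onto {0:q}
drop 2:u onto {1:u}
drop 3:p onto floor
drop 4:r onto {2:u, 3:p}
drop 5:s onto {4:r}
drop 6:s onto {5:s}
drop 7:q onto {4:r}
drop 8:q onto {7:q}
ground layer = {0:q, 3:p}
drop-orders for the pieces not yet dropped (sum over which currently-grounded one goes next):
  1 to go: {6} 1  {8} 1
  2 to go: {5,6} 1  {6,8} 2  {7,8} 1
  3 to go: {5,6,8} 3  {6,7,8} 3
  4 to go: {5,6,7,8} 6
  5 to go: {4,5,6,7,8} 6
  6 to go: {2,4,5,6,7,8} 6  {3,4,5,6,7,8} 6
  7 to go: {1,2,4,5,6,7,8} 6  {2,3,4,5,6,7,8} 12
  if 0:q drops first: 18 orders
  if 3:p drops first: 6 orders
heap linearizations: 24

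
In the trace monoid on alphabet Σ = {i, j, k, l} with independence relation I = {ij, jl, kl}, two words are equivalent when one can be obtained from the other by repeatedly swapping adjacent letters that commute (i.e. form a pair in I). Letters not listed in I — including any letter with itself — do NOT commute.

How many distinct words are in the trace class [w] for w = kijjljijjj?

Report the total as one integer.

drop 0:k onto floor
drop 1:i onto {0:k}
drop 2:j onto {0:k}
drop 3:j onto {2:j}
drop 4:l onto {1:i}
drop 5:j onto {3:j}
drop 6:i onto {4:l}
drop 7:j onto {5:j}
drop 8:j onto {7:j}
drop 9:j onto {8:j}
ground layer = {0:k}
drop-orders for the pieces not yet dropped (sum over which currently-grounded one goes next):
  1 to go: {6} 1  {9} 1
  2 to go: {4,6} 1  {6,9} 2  {8,9} 1
  3 to go: {1,4,6} 1  {4,6,9} 3  {6,8,9} 3  {7,8,9} 1
  4 to go: {1,4,6,9} 4  {4,6,8,9} 6  {5,7,8,9} 1  {6,7,8,9} 4
  5 to go: {1,4,6,8,9} 10  {3,5,7,8,9} 1  {4,6,7,8,9} 10  {5,6,7,8,9} 5
  6 to go: {1,4,6,7,8,9} 20  {2,3,5,7,8,9} 1  {3,5,6,7,8,9} 6  {4,5,6,7,8,9} 15
  7 to go: {1,4,5,6,7,8,9} 35  {2,3,5,6,7,8,9} 7  {3,4,5,6,7,8,9} 21
  8 to go: {1,3,4,5,6,7,8,9} 56  {2,3,4,5,6,7,8,9} 28
  if 0:k drops first: 84 orders

84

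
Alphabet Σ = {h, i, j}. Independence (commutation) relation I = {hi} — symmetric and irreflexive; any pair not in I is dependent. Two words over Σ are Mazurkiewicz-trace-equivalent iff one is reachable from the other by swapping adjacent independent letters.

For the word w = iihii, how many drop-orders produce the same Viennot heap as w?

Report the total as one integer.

piece 0:i — minimal
piece 1:i rests on {0:i}
piece 2:h — minimal
piece 3:i rests on {1:i}
piece 4:i rests on {3:i}
minimal pieces: {0:i, 2:h}
ways to finish when only these pieces remain (= sum over removing one remaining piece with nothing left below it):
  1 left: {2}→1  {4}→1
  2 left: {2,4}→2  {3,4}→1
  3 left: {1,3,4}→1  {2,3,4}→3
  placing 0:i first → 4 extensions
  placing 2:h first → 1 extensions
total linear extensions = 5

5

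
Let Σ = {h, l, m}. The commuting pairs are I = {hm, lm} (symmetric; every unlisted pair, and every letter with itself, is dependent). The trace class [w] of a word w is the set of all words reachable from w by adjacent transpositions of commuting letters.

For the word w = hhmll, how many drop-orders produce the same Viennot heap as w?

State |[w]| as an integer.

5

0(h) covers ∅
1(h) covers 0:h
2(m) covers ∅
3(l) covers 1:h
4(l) covers 3:l
floor of heap: 0:h, 2:m
completions by unplaced set U, small U first (add the entries for U minus each lowest piece of U):
  |U|=1: {2}:1  {4}:1
  |U|=2: {2,4}:2  {3,4}:1
  |U|=3: {1,3,4}:1  {2,3,4}:3
  start at 0(h): 4
  start at 2(m): 1
sum over floor = 5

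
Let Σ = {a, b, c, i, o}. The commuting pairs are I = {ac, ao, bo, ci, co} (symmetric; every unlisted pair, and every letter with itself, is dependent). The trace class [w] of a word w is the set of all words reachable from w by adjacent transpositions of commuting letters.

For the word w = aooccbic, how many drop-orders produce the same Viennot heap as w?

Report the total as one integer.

108

drop 0:a onto floor
drop 1:o onto floor
drop 2:o onto {1:o}
drop 3:c onto floor
drop 4:c onto {3:c}
drop 5:b onto {0:a, 4:c}
drop 6:i onto {2:o, 5:b}
drop 7:c onto {5:b}
ground layer = {0:a, 1:o, 3:c}
drop-orders for the pieces not yet dropped (sum over which currently-grounded one goes next):
  1 to go: {6} 1  {7} 1
  2 to go: {2,6} 1  {6,7} 2
  3 to go: {1,2,6} 1  {2,6,7} 3  {5,6,7} 2
  4 to go: {0,5,6,7} 2  {1,2,6,7} 4  {2,5,6,7} 5  {4,5,6,7} 2
  5 to go: {0,2,5,6,7} 7  {0,4,5,6,7} 4  {1,2,5,6,7} 9  {2,4,5,6,7} 7  {3,4,5,6,7} 2
  6 to go: {0,1,2,5,6,7} 16  {0,2,4,5,6,7} 18  {0,3,4,5,6,7} 6  {1,2,4,5,6,7} 16  {2,3,4,5,6,7} 9
  if 0:a drops first: 25 orders
  if 1:o drops first: 33 orders
  if 3:c drops first: 50 orders
heap linearizations: 108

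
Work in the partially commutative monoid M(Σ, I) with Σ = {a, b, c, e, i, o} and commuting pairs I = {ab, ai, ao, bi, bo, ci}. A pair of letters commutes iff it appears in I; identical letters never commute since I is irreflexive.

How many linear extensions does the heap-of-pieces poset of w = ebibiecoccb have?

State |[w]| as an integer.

6

drop 0:e onto floor
drop 1:b onto {0:e}
drop 2:i onto {0:e}
drop 3:b onto {1:b}
drop 4:i onto {2:i}
drop 5:e onto {3:b, 4:i}
drop 6:c onto {5:e}
drop 7:o onto {6:c}
drop 8:c onto {7:o}
drop 9:c onto {8:c}
drop 10:b onto {9:c}
ground layer = {0:e}
drop-orders for the pieces not yet dropped (sum over which currently-grounded one goes next):
  1 to go: {10} 1
  2 to go: {9,10} 1
  3 to go: {8,9,10} 1
  4 to go: {7,8,9,10} 1
  5 to go: {6,7,8,9,10} 1
  6 to go: {5,6,7,8,9,10} 1
  7 to go: {3,5,6,7,8,9,10} 1  {4,5,6,7,8,9,10} 1
  8 to go: {1,3,5,6,7,8,9,10} 1  {2,4,5,6,7,8,9,10} 1  {3,4,5,6,7,8,9,10} 2
  9 to go: {1,3,4,5,6,7,8,9,10} 3  {2,3,4,5,6,7,8,9,10} 3
  if 0:e drops first: 6 orders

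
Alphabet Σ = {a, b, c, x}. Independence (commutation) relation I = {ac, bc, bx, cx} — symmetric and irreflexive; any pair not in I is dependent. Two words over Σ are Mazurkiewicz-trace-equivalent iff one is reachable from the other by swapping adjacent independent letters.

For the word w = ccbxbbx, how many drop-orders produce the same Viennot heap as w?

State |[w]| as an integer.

#0=c has no predecessor
#1=c depends on [0:c]
#2=b has no predecessor
#3=x has no predecessor
#4=b depends on [2:b]
#5=b depends on [4:b]
#6=x depends on [3:x]
sources: [0:c, 2:b, 3:x]
N(rest) = Σ N(rest − s) over sources s of rest; N(one piece) = 1:
  size 1 → [1]=1  [5]=1  [6]=1
  size 2 → [0,1]=1  [1,5]=2  [1,6]=2  [3,6]=1  [4,5]=1  [5,6]=2
  size 3 → [0,1,5]=3  [0,1,6]=3  [1,3,6]=3  [1,4,5]=3  [1,5,6]=6  [2,4,5]=1  [3,5,6]=3  [4,5,6]=3
  size 4 → [0,1,3,6]=6  [0,1,4,5]=6  [0,1,5,6]=12  [1,2,4,5]=4  [1,3,5,6]=12  [1,4,5,6]=12  [2,4,5,6]=4  [3,4,5,6]=6
  size 5 → [0,1,2,4,5]=10  [0,1,3,5,6]=30  [0,1,4,5,6]=30  [1,2,4,5,6]=20  [1,3,4,5,6]=30  [2,3,4,5,6]=10
  first=0(c) contributes 60
  first=2(b) contributes 90
  first=3(x) contributes 60
|[w]| = 210

210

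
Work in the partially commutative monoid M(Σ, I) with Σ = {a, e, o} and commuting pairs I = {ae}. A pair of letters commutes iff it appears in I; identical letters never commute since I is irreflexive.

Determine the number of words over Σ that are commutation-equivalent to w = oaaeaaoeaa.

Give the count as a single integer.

drop 0:o onto floor
drop 1:a onto {0:o}
drop 2:a onto {1:a}
drop 3:e onto {0:o}
drop 4:a onto {2:a}
drop 5:a onto {4:a}
drop 6:o onto {3:e, 5:a}
drop 7:e onto {6:o}
drop 8:a onto {6:o}
drop 9:a onto {8:a}
ground layer = {0:o}
drop-orders for the pieces not yet dropped (sum over which currently-grounded one goes next):
  1 to go: {7} 1  {9} 1
  2 to go: {7,9} 2  {8,9} 1
  3 to go: {7,8,9} 3
  4 to go: {6,7,8,9} 3
  5 to go: {3,6,7,8,9} 3  {5,6,7,8,9} 3
  6 to go: {3,5,6,7,8,9} 6  {4,5,6,7,8,9} 3
  7 to go: {2,4,5,6,7,8,9} 3  {3,4,5,6,7,8,9} 9
  8 to go: {1,2,4,5,6,7,8,9} 3  {2,3,4,5,6,7,8,9} 12
  if 0:o drops first: 15 orders

15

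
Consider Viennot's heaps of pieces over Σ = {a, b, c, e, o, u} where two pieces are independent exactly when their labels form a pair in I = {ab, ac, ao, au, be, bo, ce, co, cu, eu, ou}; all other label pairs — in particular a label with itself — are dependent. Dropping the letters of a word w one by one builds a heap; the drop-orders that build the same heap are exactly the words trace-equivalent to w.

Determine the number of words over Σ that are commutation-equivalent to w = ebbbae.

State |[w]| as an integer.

20

0(e) covers ∅
1(b) covers ∅
2(b) covers 1:b
3(b) covers 2:b
4(a) covers 0:e
5(e) covers 4:a
floor of heap: 0:e, 1:b
completions by unplaced set U, small U first (add the entries for U minus each lowest piece of U):
  |U|=1: {3}:1  {5}:1
  |U|=2: {2,3}:1  {3,5}:2  {4,5}:1
  |U|=3: {0,4,5}:1  {1,2,3}:1  {2,3,5}:3  {3,4,5}:3
  |U|=4: {0,3,4,5}:4  {1,2,3,5}:4  {2,3,4,5}:6
  start at 0(e): 10
  start at 1(b): 10
sum over floor = 20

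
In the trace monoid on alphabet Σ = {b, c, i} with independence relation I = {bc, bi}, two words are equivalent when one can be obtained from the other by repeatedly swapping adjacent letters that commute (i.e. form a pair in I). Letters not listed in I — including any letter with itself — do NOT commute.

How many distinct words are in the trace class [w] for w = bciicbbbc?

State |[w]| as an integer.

126

drop 0:b onto floor
drop 1:c onto floor
drop 2:i onto {1:c}
drop 3:i onto {2:i}
drop 4:c onto {3:i}
drop 5:b onto {0:b}
drop 6:b onto {5:b}
drop 7:b onto {6:b}
drop 8:c onto {4:c}
ground layer = {0:b, 1:c}
drop-orders for the pieces not yet dropped (sum over which currently-grounded one goes next):
  1 to go: {7} 1  {8} 1
  2 to go: {4,8} 1  {6,7} 1  {7,8} 2
  3 to go: {3,4,8} 1  {4,7,8} 3  {5,6,7} 1  {6,7,8} 3
  4 to go: {0,5,6,7} 1  {2,3,4,8} 1  {3,4,7,8} 4  {4,6,7,8} 6  {5,6,7,8} 4
  5 to go: {0,5,6,7,8} 5  {1,2,3,4,8} 1  {2,3,4,7,8} 5  {3,4,6,7,8} 10  {4,5,6,7,8} 10
  6 to go: {0,4,5,6,7,8} 15  {1,2,3,4,7,8} 6  {2,3,4,6,7,8} 15  {3,4,5,6,7,8} 20
  7 to go: {0,3,4,5,6,7,8} 35  {1,2,3,4,6,7,8} 21  {2,3,4,5,6,7,8} 35
  if 0:b drops first: 56 orders
  if 1:c drops first: 70 orders
heap linearizations: 126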